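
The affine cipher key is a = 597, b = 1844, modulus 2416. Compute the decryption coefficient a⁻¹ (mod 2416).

2157

Run Euclid on (2416, 597):
2416 = 4×597 + 28
597 = 21×28 + 9
28 = 3×9 + 1
9 = 9×1 + 0
Since gcd(597, 2416) = 1, back-substitute to write 1 as a combination:
1 = 28 − 3·9
1 = −3·597 + 64·28
1 = 64·2416 − 259·597
So 597·(-259) ≡ 1 (mod 2416), and -259 ≡ 2157 (mod 2416).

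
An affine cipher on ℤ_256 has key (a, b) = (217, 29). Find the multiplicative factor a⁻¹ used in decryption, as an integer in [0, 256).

105

Extended Euclidean algorithm:
256 = 1×217 + 39
217 = 5×39 + 22
39 = 1×22 + 17
22 = 1×17 + 5
17 = 3×5 + 2
5 = 2×2 + 1
2 = 2×1 + 0
gcd = 1, so the inverse exists. Back-substitute:
1 = 5 − 2·2
1 = −2·17 + 7·5
1 = 7·22 − 9·17
1 = −9·39 + 16·22
1 = 16·217 − 89·39
1 = −89·256 + 105·217
So 217·105 ≡ 1 (mod 256).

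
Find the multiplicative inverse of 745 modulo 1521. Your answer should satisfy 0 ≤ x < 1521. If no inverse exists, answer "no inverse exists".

Apply the Euclidean algorithm to 1521 and 745:
1521 = 2×745 + 31
745 = 24×31 + 1
31 = 31×1 + 0
Since gcd(745, 1521) = 1, back-substitute to write 1 as a combination:
1 = 745 − 24·31
1 = −24·1521 + 49·745
So 745·49 ≡ 1 (mod 1521).

49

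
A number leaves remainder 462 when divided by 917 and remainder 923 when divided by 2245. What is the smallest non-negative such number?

1626303

Write x = 462 + 917·k. Then 917·k ≡ 923 − 462 ≡ 461 (mod 2245).
Need 917⁻¹ mod 2245. Extended Euclid on (2245, 917):
2245 = 2×917 + 411
917 = 2×411 + 95
411 = 4×95 + 31
95 = 3×31 + 2
31 = 15×2 + 1
2 = 2×1 + 0
Back-substitute:
1 = 31 − 15·2
1 = −15·95 + 46·31
1 = 46·411 − 199·95
1 = −199·917 + 444·411
1 = 444·2245 − 1087·917
917⁻¹ ≡ 1158 (mod 2245), so k ≡ 1158·461 ≡ 1773 (mod 2245).
x = 462 + 917·1773 = 1626303.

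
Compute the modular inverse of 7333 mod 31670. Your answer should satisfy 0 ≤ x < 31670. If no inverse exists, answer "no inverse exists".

Extended Euclidean algorithm:
31670 = 4×7333 + 2338
7333 = 3×2338 + 319
2338 = 7×319 + 105
319 = 3×105 + 4
105 = 26×4 + 1
4 = 4×1 + 0
The gcd is 1. Working backward:
1 = 105 − 26·4
1 = −26·319 + 79·105
1 = 79·2338 − 579·319
1 = −579·7333 + 1816·2338
1 = 1816·31670 − 7843·7333
Thus 7333·(-7843) ≡ 1 (mod 31670); reducing, -7843 mod 31670 = 23827.

23827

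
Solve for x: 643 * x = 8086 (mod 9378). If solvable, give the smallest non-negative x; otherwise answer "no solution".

First find gcd(643, 9378):
9378 = 14×643 + 376
643 = 1×376 + 267
376 = 1×267 + 109
267 = 2×109 + 49
109 = 2×49 + 11
49 = 4×11 + 5
11 = 2×5 + 1
5 = 5×1 + 0
gcd = 1, so a unique solution mod 9378 exists.
Back-substitute for the Bézout coefficients:
1 = 11 − 2·5
1 = −2·49 + 9·11
1 = 9·109 − 20·49
1 = −20·267 + 49·109
1 = 49·376 − 69·267
1 = −69·643 + 118·376
1 = 118·9378 − 1721·643
So 643·(-1721) ≡ 1 (mod 9378), giving 643⁻¹ ≡ 7657.
x ≡ 643⁻¹·8086 ≡ 7657·8086 ≡ 946 (mod 9378).

946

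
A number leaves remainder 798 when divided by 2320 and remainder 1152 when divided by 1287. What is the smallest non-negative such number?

Write x = 798 + 2320·k. Then 2320·k ≡ 1152 − 798 ≡ 354 (mod 1287).
Need 2320⁻¹ mod 1287. Extended Euclid on (1287, 1033):
1287 = 1·1033 + 254
1033 = 4·254 + 17
254 = 14·17 + 16
17 = 1·16 + 1
16 = 16·1 + 0
Back-substitute:
1 = 17 − 16
1 = −254 + 15·17
1 = 15·1033 − 61·254
1 = −61·1287 + 76·1033
2320⁻¹ ≡ 76 (mod 1287), so k ≡ 76·354 ≡ 1164 (mod 1287).
x = 798 + 2320·1164 = 2701278.

2701278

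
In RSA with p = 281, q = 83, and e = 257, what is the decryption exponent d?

φ(n) = (p−1)(q−1) = 280·82 = 22960.
Need d with 257·d ≡ 1 (mod 22960). Apply the extended Euclidean algorithm:
22960 = 89*257 + 87
257 = 2*87 + 83
87 = 1*83 + 4
83 = 20*4 + 3
4 = 1*3 + 1
3 = 3*1 + 0
Back-substitute:
1 = 4 − 3
1 = −83 + 21·4
1 = 21·87 − 22·83
1 = −22·257 + 65·87
1 = 65·22960 − 5807·257
So 257·(-5807) ≡ 1 (mod 22960), hence d ≡ -5807 ≡ 17153 (mod 22960).

17153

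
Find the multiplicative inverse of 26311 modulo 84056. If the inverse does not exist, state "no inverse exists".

7367

Extended Euclidean algorithm:
84056 = 3×26311 + 5123
26311 = 5×5123 + 696
5123 = 7×696 + 251
696 = 2×251 + 194
251 = 1×194 + 57
194 = 3×57 + 23
57 = 2×23 + 11
23 = 2×11 + 1
11 = 11×1 + 0
Since gcd(26311, 84056) = 1, back-substitute to write 1 as a combination:
1 = 23 − 2·11
1 = −2·57 + 5·23
1 = 5·194 − 17·57
1 = −17·251 + 22·194
1 = 22·696 − 61·251
1 = −61·5123 + 449·696
1 = 449·26311 − 2306·5123
1 = −2306·84056 + 7367·26311
So 26311·7367 ≡ 1 (mod 84056).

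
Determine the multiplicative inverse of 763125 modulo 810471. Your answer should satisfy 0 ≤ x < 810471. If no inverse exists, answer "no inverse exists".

Euclidean algorithm on 810471, 763125:
810471 = 1*763125 + 47346
763125 = 16*47346 + 5589
47346 = 8*5589 + 2634
5589 = 2*2634 + 321
2634 = 8*321 + 66
321 = 4*66 + 57
66 = 1*57 + 9
57 = 6*9 + 3
9 = 3*3 + 0
gcd(763125, 810471) = 3 ≠ 1, so 763125 has no multiplicative inverse modulo 810471.

no inverse exists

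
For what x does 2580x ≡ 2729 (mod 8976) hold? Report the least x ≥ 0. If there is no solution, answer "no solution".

no solution

gcd(2580, 8976):
8976 = 3·2580 + 1236
2580 = 2·1236 + 108
1236 = 11·108 + 48
108 = 2·48 + 12
48 = 4·12 + 0
gcd = 12, but 12 ∤ 2729, so the congruence has no solution.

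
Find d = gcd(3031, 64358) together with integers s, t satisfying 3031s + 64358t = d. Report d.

7

Repeated division:
64358 = 21*3031 + 707
3031 = 4*707 + 203
707 = 3*203 + 98
203 = 2*98 + 7
98 = 14*7 + 0
gcd(3031, 64358) = 7.
Express as a combination:
7 = 203 − 2·98
7 = −2·707 + 7·203
7 = 7·3031 − 30·707
7 = −30·64358 + 637·3031
So 7 = (-30)·64358 + (637)·3031.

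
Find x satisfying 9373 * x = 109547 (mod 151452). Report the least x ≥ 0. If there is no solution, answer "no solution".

no solution

gcd(9373, 151452):
151452 = 16*9373 + 1484
9373 = 6*1484 + 469
1484 = 3*469 + 77
469 = 6*77 + 7
77 = 11*7 + 0
gcd = 7, but 7 ∤ 109547, so the congruence has no solution.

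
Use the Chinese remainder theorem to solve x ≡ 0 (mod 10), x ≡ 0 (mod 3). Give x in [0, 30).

Write x = 0 + 10·k. Then 10·k ≡ 0 − 0 ≡ 0 (mod 3).
Need 10⁻¹ mod 3. Extended Euclid on (3, 1):
3 = 3*1 + 0
10⁻¹ ≡ 1 (mod 3), so k ≡ 1·0 ≡ 0 (mod 3).
x = 0 + 10·0 = 0.

0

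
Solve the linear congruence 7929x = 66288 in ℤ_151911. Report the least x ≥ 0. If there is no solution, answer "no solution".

no solution

gcd(7929, 151911):
151911 = 19×7929 + 1260
7929 = 6×1260 + 369
1260 = 3×369 + 153
369 = 2×153 + 63
153 = 2×63 + 27
63 = 2×27 + 9
27 = 3×9 + 0
gcd = 9, but 9 ∤ 66288, so the congruence has no solution.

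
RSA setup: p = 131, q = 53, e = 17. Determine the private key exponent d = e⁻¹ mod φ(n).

φ(n) = (p−1)(q−1) = 130·52 = 6760.
Need d with 17·d ≡ 1 (mod 6760). Apply the extended Euclidean algorithm:
6760 = 397×17 + 11
17 = 1×11 + 6
11 = 1×6 + 5
6 = 1×5 + 1
5 = 5×1 + 0
Back-substitute:
1 = 6 − 5
1 = −11 + 2·6
1 = 2·17 − 3·11
1 = −3·6760 + 1193·17
So 17·1193 ≡ 1 (mod 6760), hence d = 1193.

1193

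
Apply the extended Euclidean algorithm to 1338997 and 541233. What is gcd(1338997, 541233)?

11

Repeated division:
1338997 = 2·541233 + 256531
541233 = 2·256531 + 28171
256531 = 9·28171 + 2992
28171 = 9·2992 + 1243
2992 = 2·1243 + 506
1243 = 2·506 + 231
506 = 2·231 + 44
231 = 5·44 + 11
44 = 4·11 + 0
gcd(1338997, 541233) = 11.
Express as a combination:
11 = 231 − 5·44
11 = −5·506 + 11·231
11 = 11·1243 − 27·506
11 = −27·2992 + 65·1243
11 = 65·28171 − 612·2992
11 = −612·256531 + 5573·28171
11 = 5573·541233 − 11758·256531
11 = −11758·1338997 + 29089·541233
So 11 = (-11758)·1338997 + (29089)·541233.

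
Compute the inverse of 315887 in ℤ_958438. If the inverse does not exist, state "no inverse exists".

Compute gcd(315887, 958438):
958438 = 3×315887 + 10777
315887 = 29×10777 + 3354
10777 = 3×3354 + 715
3354 = 4×715 + 494
715 = 1×494 + 221
494 = 2×221 + 52
221 = 4×52 + 13
52 = 4×13 + 0
gcd(315887, 958438) = 13 ≠ 1, so 315887 has no multiplicative inverse modulo 958438.

no inverse exists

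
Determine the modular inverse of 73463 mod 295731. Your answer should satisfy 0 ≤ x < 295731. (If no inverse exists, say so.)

Run Euclid on (295731, 73463):
295731 = 4×73463 + 1879
73463 = 39×1879 + 182
1879 = 10×182 + 59
182 = 3×59 + 5
59 = 11×5 + 4
5 = 1×4 + 1
4 = 4×1 + 0
The gcd is 1. Working backward:
1 = 5 − 4
1 = −59 + 12·5
1 = 12·182 − 37·59
1 = −37·1879 + 382·182
1 = 382·73463 − 14935·1879
1 = −14935·295731 + 60122·73463
So 73463·60122 ≡ 1 (mod 295731).

60122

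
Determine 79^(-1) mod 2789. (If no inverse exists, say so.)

812

Extended Euclidean algorithm:
2789 = 35*79 + 24
79 = 3*24 + 7
24 = 3*7 + 3
7 = 2*3 + 1
3 = 3*1 + 0
gcd = 1, so the inverse exists. Back-substitute:
1 = 7 − 2·3
1 = −2·24 + 7·7
1 = 7·79 − 23·24
1 = −23·2789 + 812·79
So 79·812 ≡ 1 (mod 2789).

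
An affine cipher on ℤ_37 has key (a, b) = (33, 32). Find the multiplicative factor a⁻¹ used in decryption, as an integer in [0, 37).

Extended Euclidean algorithm:
37 = 1*33 + 4
33 = 8*4 + 1
4 = 4*1 + 0
Since gcd(33, 37) = 1, back-substitute to write 1 as a combination:
1 = 33 − 8·4
1 = −8·37 + 9·33
So 33·9 ≡ 1 (mod 37).

9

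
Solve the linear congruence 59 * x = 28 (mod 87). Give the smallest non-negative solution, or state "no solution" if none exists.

First find gcd(59, 87):
87 = 1*59 + 28
59 = 2*28 + 3
28 = 9*3 + 1
3 = 3*1 + 0
gcd = 1, so a unique solution mod 87 exists.
Back-substitute for the Bézout coefficients:
1 = 28 − 9·3
1 = −9·59 + 19·28
1 = 19·87 − 28·59
So 59·(-28) ≡ 1 (mod 87), giving 59⁻¹ ≡ 59.
x ≡ 59⁻¹·28 ≡ 59·28 ≡ 86 (mod 87).

86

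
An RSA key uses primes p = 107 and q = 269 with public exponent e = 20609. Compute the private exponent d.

φ(n) = (p−1)(q−1) = 106·268 = 28408.
Need d with 20609·d ≡ 1 (mod 28408). Apply the extended Euclidean algorithm:
28408 = 1*20609 + 7799
20609 = 2*7799 + 5011
7799 = 1*5011 + 2788
5011 = 1*2788 + 2223
2788 = 1*2223 + 565
2223 = 3*565 + 528
565 = 1*528 + 37
528 = 14*37 + 10
37 = 3*10 + 7
10 = 1*7 + 3
7 = 2*3 + 1
3 = 3*1 + 0
Back-substitute:
1 = 7 − 2·3
1 = −2·10 + 3·7
1 = 3·37 − 11·10
1 = −11·528 + 157·37
1 = 157·565 − 168·528
1 = −168·2223 + 661·565
1 = 661·2788 − 829·2223
1 = −829·5011 + 1490·2788
1 = 1490·7799 − 2319·5011
1 = −2319·20609 + 6128·7799
1 = 6128·28408 − 8447·20609
So 20609·(-8447) ≡ 1 (mod 28408), hence d ≡ -8447 ≡ 19961 (mod 28408).

19961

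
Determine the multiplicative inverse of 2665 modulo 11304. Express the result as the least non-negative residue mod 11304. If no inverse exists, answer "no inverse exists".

9145

Extended Euclidean algorithm:
11304 = 4*2665 + 644
2665 = 4*644 + 89
644 = 7*89 + 21
89 = 4*21 + 5
21 = 4*5 + 1
5 = 5*1 + 0
Since gcd(2665, 11304) = 1, back-substitute to write 1 as a combination:
1 = 21 − 4·5
1 = −4·89 + 17·21
1 = 17·644 − 123·89
1 = −123·2665 + 509·644
1 = 509·11304 − 2159·2665
Hence 2665⁻¹ ≡ -2159 ≡ 9145 (mod 11304).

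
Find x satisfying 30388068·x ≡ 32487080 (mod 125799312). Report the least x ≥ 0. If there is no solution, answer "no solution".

gcd(30388068, 125799312):
125799312 = 4·30388068 + 4247040
30388068 = 7·4247040 + 658788
4247040 = 6·658788 + 294312
658788 = 2·294312 + 70164
294312 = 4·70164 + 13656
70164 = 5·13656 + 1884
13656 = 7·1884 + 468
1884 = 4·468 + 12
468 = 39·12 + 0
gcd = 12, but 12 ∤ 32487080, so the congruence has no solution.

no solution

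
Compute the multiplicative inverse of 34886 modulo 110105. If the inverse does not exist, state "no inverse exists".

Extended Euclidean algorithm:
110105 = 3*34886 + 5447
34886 = 6*5447 + 2204
5447 = 2*2204 + 1039
2204 = 2*1039 + 126
1039 = 8*126 + 31
126 = 4*31 + 2
31 = 15*2 + 1
2 = 2*1 + 0
Since gcd(34886, 110105) = 1, back-substitute to write 1 as a combination:
1 = 31 − 15·2
1 = −15·126 + 61·31
1 = 61·1039 − 503·126
1 = −503·2204 + 1067·1039
1 = 1067·5447 − 2637·2204
1 = −2637·34886 + 16889·5447
1 = 16889·110105 − 53304·34886
Thus 34886·(-53304) ≡ 1 (mod 110105); reducing, -53304 mod 110105 = 56801.

56801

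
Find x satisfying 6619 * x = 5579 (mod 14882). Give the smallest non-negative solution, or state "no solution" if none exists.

First find gcd(6619, 14882):
14882 = 2*6619 + 1644
6619 = 4*1644 + 43
1644 = 38*43 + 10
43 = 4*10 + 3
10 = 3*3 + 1
3 = 3*1 + 0
gcd = 1, so a unique solution mod 14882 exists.
Back-substitute for the Bézout coefficients:
1 = 10 − 3·3
1 = −3·43 + 13·10
1 = 13·1644 − 497·43
1 = −497·6619 + 2001·1644
1 = 2001·14882 − 4499·6619
So 6619·(-4499) ≡ 1 (mod 14882), giving 6619⁻¹ ≡ 10383.
x ≡ 6619⁻¹·5579 ≡ 10383·5579 ≡ 6013 (mod 14882).

6013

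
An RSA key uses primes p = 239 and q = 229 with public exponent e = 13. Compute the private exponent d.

φ(n) = (p−1)(q−1) = 238·228 = 54264.
Need d with 13·d ≡ 1 (mod 54264). Apply the extended Euclidean algorithm:
54264 = 4174×13 + 2
13 = 6×2 + 1
2 = 2×1 + 0
Back-substitute:
1 = 13 − 6·2
1 = −6·54264 + 25045·13
So 13·25045 ≡ 1 (mod 54264), hence d = 25045.

25045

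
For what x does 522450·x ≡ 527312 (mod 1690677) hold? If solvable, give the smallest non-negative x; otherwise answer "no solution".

no solution

gcd(522450, 1690677):
1690677 = 3*522450 + 123327
522450 = 4*123327 + 29142
123327 = 4*29142 + 6759
29142 = 4*6759 + 2106
6759 = 3*2106 + 441
2106 = 4*441 + 342
441 = 1*342 + 99
342 = 3*99 + 45
99 = 2*45 + 9
45 = 5*9 + 0
gcd = 9, but 9 ∤ 527312, so the congruence has no solution.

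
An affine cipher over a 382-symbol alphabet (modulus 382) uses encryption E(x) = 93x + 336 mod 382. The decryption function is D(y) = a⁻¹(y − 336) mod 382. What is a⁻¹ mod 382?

Run Euclid on (382, 93):
382 = 4·93 + 10
93 = 9·10 + 3
10 = 3·3 + 1
3 = 3·1 + 0
Since gcd(93, 382) = 1, back-substitute to write 1 as a combination:
1 = 10 − 3·3
1 = −3·93 + 28·10
1 = 28·382 − 115·93
Hence 93⁻¹ ≡ -115 ≡ 267 (mod 382).

267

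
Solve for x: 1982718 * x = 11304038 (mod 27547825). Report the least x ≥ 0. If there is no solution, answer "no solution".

23254316

First find gcd(1982718, 27547825):
27547825 = 13×1982718 + 1772491
1982718 = 1×1772491 + 210227
1772491 = 8×210227 + 90675
210227 = 2×90675 + 28877
90675 = 3×28877 + 4044
28877 = 7×4044 + 569
4044 = 7×569 + 61
569 = 9×61 + 20
61 = 3×20 + 1
20 = 20×1 + 0
gcd = 1, so a unique solution mod 27547825 exists.
Back-substitute for the Bézout coefficients:
1 = 61 − 3·20
1 = −3·569 + 28·61
1 = 28·4044 − 199·569
1 = −199·28877 + 1421·4044
1 = 1421·90675 − 4462·28877
1 = −4462·210227 + 10345·90675
1 = 10345·1772491 − 87222·210227
1 = −87222·1982718 + 97567·1772491
1 = 97567·27547825 − 1355593·1982718
So 1982718·(-1355593) ≡ 1 (mod 27547825), giving 1982718⁻¹ ≡ 26192232.
x ≡ 1982718⁻¹·11304038 ≡ 26192232·11304038 ≡ 23254316 (mod 27547825).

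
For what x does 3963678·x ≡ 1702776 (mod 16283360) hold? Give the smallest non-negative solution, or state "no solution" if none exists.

First find gcd(3963678, 16283360):
16283360 = 4*3963678 + 428648
3963678 = 9*428648 + 105846
428648 = 4*105846 + 5264
105846 = 20*5264 + 566
5264 = 9*566 + 170
566 = 3*170 + 56
170 = 3*56 + 2
56 = 28*2 + 0
gcd = 2 and 2 | 1702776, so solutions exist. Divide through by 2: 1981839x ≡ 851388 (mod 8141680).
Now find 1981839⁻¹ mod 8141680:
8141680 = 4×1981839 + 214324
1981839 = 9×214324 + 52923
214324 = 4×52923 + 2632
52923 = 20×2632 + 283
2632 = 9×283 + 85
283 = 3×85 + 28
85 = 3×28 + 1
28 = 28×1 + 0
Back-substitute:
1 = 85 − 3·28
1 = −3·283 + 10·85
1 = 10·2632 − 93·283
1 = −93·52923 + 1870·2632
1 = 1870·214324 − 7573·52923
1 = −7573·1981839 + 70027·214324
1 = 70027·8141680 − 287681·1981839
So 1981839·(-287681) ≡ 1 (mod 8141680), i.e. 1981839⁻¹ ≡ 7853999.
Then x ≡ 7853999·851388 ≡ 6149892 (mod 8141680); the smallest non-negative solution is x = 6149892.

6149892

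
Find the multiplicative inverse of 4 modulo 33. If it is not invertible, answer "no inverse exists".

Apply the Euclidean algorithm to 33 and 4:
33 = 8*4 + 1
4 = 4*1 + 0
Since gcd(4, 33) = 1, back-substitute to write 1 as a combination:
1 = 33 − 8·4
Hence 4⁻¹ ≡ -8 ≡ 25 (mod 33).

25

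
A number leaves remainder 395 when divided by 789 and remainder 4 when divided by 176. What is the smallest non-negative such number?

80084

Write x = 395 + 789·k. Then 789·k ≡ 4 − 395 ≡ 137 (mod 176).
Need 789⁻¹ mod 176. Extended Euclid on (176, 85):
176 = 2·85 + 6
85 = 14·6 + 1
6 = 6·1 + 0
Back-substitute:
1 = 85 − 14·6
1 = −14·176 + 29·85
789⁻¹ ≡ 29 (mod 176), so k ≡ 29·137 ≡ 101 (mod 176).
x = 395 + 789·101 = 80084.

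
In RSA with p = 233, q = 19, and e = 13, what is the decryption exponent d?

φ(n) = (p−1)(q−1) = 232·18 = 4176.
Need d with 13·d ≡ 1 (mod 4176). Apply the extended Euclidean algorithm:
4176 = 321·13 + 3
13 = 4·3 + 1
3 = 3·1 + 0
Back-substitute:
1 = 13 − 4·3
1 = −4·4176 + 1285·13
So 13·1285 ≡ 1 (mod 4176), hence d = 1285.

1285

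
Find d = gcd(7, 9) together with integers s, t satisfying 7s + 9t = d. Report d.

Apply Euclid's algorithm to 9 and 7:
9 = 1×7 + 2
7 = 3×2 + 1
2 = 2×1 + 0
gcd(7, 9) = 1.
Back-substituting:
1 = 7 − 3·2
1 = −3·9 + 4·7
So 1 = (-3)·9 + (4)·7.

1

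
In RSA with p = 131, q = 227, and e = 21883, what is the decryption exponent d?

φ(n) = (p−1)(q−1) = 130·226 = 29380.
Need d with 21883·d ≡ 1 (mod 29380). Apply the extended Euclidean algorithm:
29380 = 1×21883 + 7497
21883 = 2×7497 + 6889
7497 = 1×6889 + 608
6889 = 11×608 + 201
608 = 3×201 + 5
201 = 40×5 + 1
5 = 5×1 + 0
Back-substitute:
1 = 201 − 40·5
1 = −40·608 + 121·201
1 = 121·6889 − 1371·608
1 = −1371·7497 + 1492·6889
1 = 1492·21883 − 4355·7497
1 = −4355·29380 + 5847·21883
So 21883·5847 ≡ 1 (mod 29380), hence d = 5847.

5847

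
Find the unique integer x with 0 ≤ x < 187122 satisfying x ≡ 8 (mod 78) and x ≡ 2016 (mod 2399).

97976

Write x = 8 + 78·k. Then 78·k ≡ 2016 − 8 ≡ 2008 (mod 2399).
Need 78⁻¹ mod 2399. Extended Euclid on (2399, 78):
2399 = 30*78 + 59
78 = 1*59 + 19
59 = 3*19 + 2
19 = 9*2 + 1
2 = 2*1 + 0
Back-substitute:
1 = 19 − 9·2
1 = −9·59 + 28·19
1 = 28·78 − 37·59
1 = −37·2399 + 1138·78
78⁻¹ ≡ 1138 (mod 2399), so k ≡ 1138·2008 ≡ 1256 (mod 2399).
x = 8 + 78·1256 = 97976.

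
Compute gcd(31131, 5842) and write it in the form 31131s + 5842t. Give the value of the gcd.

1

Euclidean algorithm:
31131 = 5*5842 + 1921
5842 = 3*1921 + 79
1921 = 24*79 + 25
79 = 3*25 + 4
25 = 6*4 + 1
4 = 4*1 + 0
gcd(31131, 5842) = 1.
Back-substituting:
1 = 25 − 6·4
1 = −6·79 + 19·25
1 = 19·1921 − 462·79
1 = −462·5842 + 1405·1921
1 = 1405·31131 − 7487·5842
So 1 = (1405)·31131 + (-7487)·5842.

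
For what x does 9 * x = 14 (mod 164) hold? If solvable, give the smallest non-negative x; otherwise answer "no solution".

38

First find gcd(9, 164):
164 = 18×9 + 2
9 = 4×2 + 1
2 = 2×1 + 0
gcd = 1, so a unique solution mod 164 exists.
Back-substitute for the Bézout coefficients:
1 = 9 − 4·2
1 = −4·164 + 73·9
So 9·(73) ≡ 1 (mod 164), giving 9⁻¹ ≡ 73.
x ≡ 9⁻¹·14 ≡ 73·14 ≡ 38 (mod 164).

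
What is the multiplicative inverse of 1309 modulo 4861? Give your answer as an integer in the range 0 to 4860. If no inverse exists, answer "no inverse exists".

2087

Apply the Euclidean algorithm to 4861 and 1309:
4861 = 3·1309 + 934
1309 = 1·934 + 375
934 = 2·375 + 184
375 = 2·184 + 7
184 = 26·7 + 2
7 = 3·2 + 1
2 = 2·1 + 0
Since gcd(1309, 4861) = 1, back-substitute to write 1 as a combination:
1 = 7 − 3·2
1 = −3·184 + 79·7
1 = 79·375 − 161·184
1 = −161·934 + 401·375
1 = 401·1309 − 562·934
1 = −562·4861 + 2087·1309
So 1309·2087 ≡ 1 (mod 4861).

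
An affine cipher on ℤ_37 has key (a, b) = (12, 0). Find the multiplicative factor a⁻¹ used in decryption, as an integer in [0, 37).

34

Run Euclid on (37, 12):
37 = 3·12 + 1
12 = 12·1 + 0
Since gcd(12, 37) = 1, back-substitute to write 1 as a combination:
1 = 37 − 3·12
Thus 12·(-3) ≡ 1 (mod 37); reducing, -3 mod 37 = 34.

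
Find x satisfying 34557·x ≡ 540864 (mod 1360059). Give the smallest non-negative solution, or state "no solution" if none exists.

354622

First find gcd(34557, 1360059):
1360059 = 39×34557 + 12336
34557 = 2×12336 + 9885
12336 = 1×9885 + 2451
9885 = 4×2451 + 81
2451 = 30×81 + 21
81 = 3×21 + 18
21 = 1×18 + 3
18 = 6×3 + 0
gcd = 3 and 3 | 540864, so solutions exist. Divide through by 3: 11519x ≡ 180288 (mod 453353).
Now find 11519⁻¹ mod 453353:
453353 = 39*11519 + 4112
11519 = 2*4112 + 3295
4112 = 1*3295 + 817
3295 = 4*817 + 27
817 = 30*27 + 7
27 = 3*7 + 6
7 = 1*6 + 1
6 = 6*1 + 0
Back-substitute:
1 = 7 − 6
1 = −27 + 4·7
1 = 4·817 − 121·27
1 = −121·3295 + 488·817
1 = 488·4112 − 609·3295
1 = −609·11519 + 1706·4112
1 = 1706·453353 − 67143·11519
So 11519·(-67143) ≡ 1 (mod 453353), i.e. 11519⁻¹ ≡ 386210.
Then x ≡ 386210·180288 ≡ 354622 (mod 453353); the smallest non-negative solution is x = 354622.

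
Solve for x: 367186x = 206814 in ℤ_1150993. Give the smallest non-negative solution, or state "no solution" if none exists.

263178

First find gcd(367186, 1150993):
1150993 = 3·367186 + 49435
367186 = 7·49435 + 21141
49435 = 2·21141 + 7153
21141 = 2·7153 + 6835
7153 = 1·6835 + 318
6835 = 21·318 + 157
318 = 2·157 + 4
157 = 39·4 + 1
4 = 4·1 + 0
gcd = 1, so a unique solution mod 1150993 exists.
Back-substitute for the Bézout coefficients:
1 = 157 − 39·4
1 = −39·318 + 79·157
1 = 79·6835 − 1698·318
1 = −1698·7153 + 1777·6835
1 = 1777·21141 − 5252·7153
1 = −5252·49435 + 12281·21141
1 = 12281·367186 − 91219·49435
1 = −91219·1150993 + 285938·367186
So 367186·(285938) ≡ 1 (mod 1150993), giving 367186⁻¹ ≡ 285938.
x ≡ 367186⁻¹·206814 ≡ 285938·206814 ≡ 263178 (mod 1150993).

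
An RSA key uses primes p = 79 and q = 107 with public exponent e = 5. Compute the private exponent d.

4961

φ(n) = (p−1)(q−1) = 78·106 = 8268.
Need d with 5·d ≡ 1 (mod 8268). Apply the extended Euclidean algorithm:
8268 = 1653×5 + 3
5 = 1×3 + 2
3 = 1×2 + 1
2 = 2×1 + 0
Back-substitute:
1 = 3 − 2
1 = −5 + 2·3
1 = 2·8268 − 3307·5
So 5·(-3307) ≡ 1 (mod 8268), hence d ≡ -3307 ≡ 4961 (mod 8268).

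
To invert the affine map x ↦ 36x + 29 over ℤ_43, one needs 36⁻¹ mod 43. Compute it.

6

Extended Euclidean algorithm:
43 = 1·36 + 7
36 = 5·7 + 1
7 = 7·1 + 0
gcd = 1, so the inverse exists. Back-substitute:
1 = 36 − 5·7
1 = −5·43 + 6·36
So 36·6 ≡ 1 (mod 43).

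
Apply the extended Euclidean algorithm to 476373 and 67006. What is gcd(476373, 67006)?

1

Repeated division:
476373 = 7·67006 + 7331
67006 = 9·7331 + 1027
7331 = 7·1027 + 142
1027 = 7·142 + 33
142 = 4·33 + 10
33 = 3·10 + 3
10 = 3·3 + 1
3 = 3·1 + 0
gcd(476373, 67006) = 1.
Working backward:
1 = 10 − 3·3
1 = −3·33 + 10·10
1 = 10·142 − 43·33
1 = −43·1027 + 311·142
1 = 311·7331 − 2220·1027
1 = −2220·67006 + 20291·7331
1 = 20291·476373 − 144257·67006
So 1 = (20291)·476373 + (-144257)·67006.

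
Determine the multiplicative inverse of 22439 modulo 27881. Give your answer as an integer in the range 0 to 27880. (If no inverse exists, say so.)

Run Euclid on (27881, 22439):
27881 = 1×22439 + 5442
22439 = 4×5442 + 671
5442 = 8×671 + 74
671 = 9×74 + 5
74 = 14×5 + 4
5 = 1×4 + 1
4 = 4×1 + 0
gcd = 1, so the inverse exists. Back-substitute:
1 = 5 − 4
1 = −74 + 15·5
1 = 15·671 − 136·74
1 = −136·5442 + 1103·671
1 = 1103·22439 − 4548·5442
1 = −4548·27881 + 5651·22439
So 22439·5651 ≡ 1 (mod 27881).

5651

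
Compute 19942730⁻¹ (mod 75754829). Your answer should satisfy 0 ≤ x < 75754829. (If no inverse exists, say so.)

Extended Euclidean algorithm:
75754829 = 3*19942730 + 15926639
19942730 = 1*15926639 + 4016091
15926639 = 3*4016091 + 3878366
4016091 = 1*3878366 + 137725
3878366 = 28*137725 + 22066
137725 = 6*22066 + 5329
22066 = 4*5329 + 750
5329 = 7*750 + 79
750 = 9*79 + 39
79 = 2*39 + 1
39 = 39*1 + 0
gcd = 1, so the inverse exists. Back-substitute:
1 = 79 − 2·39
1 = −2·750 + 19·79
1 = 19·5329 − 135·750
1 = −135·22066 + 559·5329
1 = 559·137725 − 3489·22066
1 = −3489·3878366 + 98251·137725
1 = 98251·4016091 − 101740·3878366
1 = −101740·15926639 + 403471·4016091
1 = 403471·19942730 − 505211·15926639
1 = −505211·75754829 + 1919104·19942730
So 19942730·1919104 ≡ 1 (mod 75754829).

1919104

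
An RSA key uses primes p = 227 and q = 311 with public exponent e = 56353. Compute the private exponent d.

φ(n) = (p−1)(q−1) = 226·310 = 70060.
Need d with 56353·d ≡ 1 (mod 70060). Apply the extended Euclidean algorithm:
70060 = 1×56353 + 13707
56353 = 4×13707 + 1525
13707 = 8×1525 + 1507
1525 = 1×1507 + 18
1507 = 83×18 + 13
18 = 1×13 + 5
13 = 2×5 + 3
5 = 1×3 + 2
3 = 1×2 + 1
2 = 2×1 + 0
Back-substitute:
1 = 3 − 2
1 = −5 + 2·3
1 = 2·13 − 5·5
1 = −5·18 + 7·13
1 = 7·1507 − 586·18
1 = −586·1525 + 593·1507
1 = 593·13707 − 5330·1525
1 = −5330·56353 + 21913·13707
1 = 21913·70060 − 27243·56353
So 56353·(-27243) ≡ 1 (mod 70060), hence d ≡ -27243 ≡ 42817 (mod 70060).

42817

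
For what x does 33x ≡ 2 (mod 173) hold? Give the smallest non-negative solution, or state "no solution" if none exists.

First find gcd(33, 173):
173 = 5*33 + 8
33 = 4*8 + 1
8 = 8*1 + 0
gcd = 1, so a unique solution mod 173 exists.
Back-substitute for the Bézout coefficients:
1 = 33 − 4·8
1 = −4·173 + 21·33
So 33·(21) ≡ 1 (mod 173), giving 33⁻¹ ≡ 21.
x ≡ 33⁻¹·2 ≡ 21·2 ≡ 42 (mod 173).

42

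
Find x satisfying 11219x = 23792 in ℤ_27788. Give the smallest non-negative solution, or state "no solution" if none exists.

First find gcd(11219, 27788):
27788 = 2×11219 + 5350
11219 = 2×5350 + 519
5350 = 10×519 + 160
519 = 3×160 + 39
160 = 4×39 + 4
39 = 9×4 + 3
4 = 1×3 + 1
3 = 3×1 + 0
gcd = 1, so a unique solution mod 27788 exists.
Back-substitute for the Bézout coefficients:
1 = 4 − 3
1 = −39 + 10·4
1 = 10·160 − 41·39
1 = −41·519 + 133·160
1 = 133·5350 − 1371·519
1 = −1371·11219 + 2875·5350
1 = 2875·27788 − 7121·11219
So 11219·(-7121) ≡ 1 (mod 27788), giving 11219⁻¹ ≡ 20667.
x ≡ 11219⁻¹·23792 ≡ 20667·23792 ≡ 604 (mod 27788).

604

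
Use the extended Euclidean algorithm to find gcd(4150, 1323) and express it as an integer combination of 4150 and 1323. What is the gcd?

1

Repeated division:
4150 = 3*1323 + 181
1323 = 7*181 + 56
181 = 3*56 + 13
56 = 4*13 + 4
13 = 3*4 + 1
4 = 4*1 + 0
gcd(4150, 1323) = 1.
Express as a combination:
1 = 13 − 3·4
1 = −3·56 + 13·13
1 = 13·181 − 42·56
1 = −42·1323 + 307·181
1 = 307·4150 − 963·1323
So 1 = (307)·4150 + (-963)·1323.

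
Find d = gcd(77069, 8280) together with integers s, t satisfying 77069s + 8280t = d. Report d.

1

Apply Euclid's algorithm to 77069 and 8280:
77069 = 9×8280 + 2549
8280 = 3×2549 + 633
2549 = 4×633 + 17
633 = 37×17 + 4
17 = 4×4 + 1
4 = 4×1 + 0
gcd(77069, 8280) = 1.
Back-substituting:
1 = 17 − 4·4
1 = −4·633 + 149·17
1 = 149·2549 − 600·633
1 = −600·8280 + 1949·2549
1 = 1949·77069 − 18141·8280
So 1 = (1949)·77069 + (-18141)·8280.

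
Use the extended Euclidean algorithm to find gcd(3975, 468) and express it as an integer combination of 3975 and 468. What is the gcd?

Euclidean algorithm:
3975 = 8×468 + 231
468 = 2×231 + 6
231 = 38×6 + 3
6 = 2×3 + 0
gcd(3975, 468) = 3.
Working backward:
3 = 231 − 38·6
3 = −38·468 + 77·231
3 = 77·3975 − 654·468
So 3 = (77)·3975 + (-654)·468.

3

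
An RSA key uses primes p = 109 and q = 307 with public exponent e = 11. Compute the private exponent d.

24035

φ(n) = (p−1)(q−1) = 108·306 = 33048.
Need d with 11·d ≡ 1 (mod 33048). Apply the extended Euclidean algorithm:
33048 = 3004·11 + 4
11 = 2·4 + 3
4 = 1·3 + 1
3 = 3·1 + 0
Back-substitute:
1 = 4 − 3
1 = −11 + 3·4
1 = 3·33048 − 9013·11
So 11·(-9013) ≡ 1 (mod 33048), hence d ≡ -9013 ≡ 24035 (mod 33048).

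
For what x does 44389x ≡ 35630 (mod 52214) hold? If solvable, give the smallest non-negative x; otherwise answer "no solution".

47672

First find gcd(44389, 52214):
52214 = 1×44389 + 7825
44389 = 5×7825 + 5264
7825 = 1×5264 + 2561
5264 = 2×2561 + 142
2561 = 18×142 + 5
142 = 28×5 + 2
5 = 2×2 + 1
2 = 2×1 + 0
gcd = 1, so a unique solution mod 52214 exists.
Back-substitute for the Bézout coefficients:
1 = 5 − 2·2
1 = −2·142 + 57·5
1 = 57·2561 − 1028·142
1 = −1028·5264 + 2113·2561
1 = 2113·7825 − 3141·5264
1 = −3141·44389 + 17818·7825
1 = 17818·52214 − 20959·44389
So 44389·(-20959) ≡ 1 (mod 52214), giving 44389⁻¹ ≡ 31255.
x ≡ 44389⁻¹·35630 ≡ 31255·35630 ≡ 47672 (mod 52214).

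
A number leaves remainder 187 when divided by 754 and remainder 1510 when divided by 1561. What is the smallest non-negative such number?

939671

Write x = 187 + 754·k. Then 754·k ≡ 1510 − 187 ≡ 1323 (mod 1561).
Need 754⁻¹ mod 1561. Extended Euclid on (1561, 754):
1561 = 2*754 + 53
754 = 14*53 + 12
53 = 4*12 + 5
12 = 2*5 + 2
5 = 2*2 + 1
2 = 2*1 + 0
Back-substitute:
1 = 5 − 2·2
1 = −2·12 + 5·5
1 = 5·53 − 22·12
1 = −22·754 + 313·53
1 = 313·1561 − 648·754
754⁻¹ ≡ 913 (mod 1561), so k ≡ 913·1323 ≡ 1246 (mod 1561).
x = 187 + 754·1246 = 939671.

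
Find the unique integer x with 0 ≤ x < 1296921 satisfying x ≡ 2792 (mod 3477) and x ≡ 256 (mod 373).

1139771

Write x = 2792 + 3477·k. Then 3477·k ≡ 256 − 2792 ≡ 75 (mod 373).
Need 3477⁻¹ mod 373. Extended Euclid on (373, 120):
373 = 3*120 + 13
120 = 9*13 + 3
13 = 4*3 + 1
3 = 3*1 + 0
Back-substitute:
1 = 13 − 4·3
1 = −4·120 + 37·13
1 = 37·373 − 115·120
3477⁻¹ ≡ 258 (mod 373), so k ≡ 258·75 ≡ 327 (mod 373).
x = 2792 + 3477·327 = 1139771.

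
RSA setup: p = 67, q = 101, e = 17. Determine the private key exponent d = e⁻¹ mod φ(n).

1553

φ(n) = (p−1)(q−1) = 66·100 = 6600.
Need d with 17·d ≡ 1 (mod 6600). Apply the extended Euclidean algorithm:
6600 = 388·17 + 4
17 = 4·4 + 1
4 = 4·1 + 0
Back-substitute:
1 = 17 − 4·4
1 = −4·6600 + 1553·17
So 17·1553 ≡ 1 (mod 6600), hence d = 1553.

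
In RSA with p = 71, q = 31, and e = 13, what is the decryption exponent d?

1777

φ(n) = (p−1)(q−1) = 70·30 = 2100.
Need d with 13·d ≡ 1 (mod 2100). Apply the extended Euclidean algorithm:
2100 = 161×13 + 7
13 = 1×7 + 6
7 = 1×6 + 1
6 = 6×1 + 0
Back-substitute:
1 = 7 − 6
1 = −13 + 2·7
1 = 2·2100 − 323·13
So 13·(-323) ≡ 1 (mod 2100), hence d ≡ -323 ≡ 1777 (mod 2100).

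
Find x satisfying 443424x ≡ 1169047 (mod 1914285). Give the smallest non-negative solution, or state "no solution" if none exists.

gcd(443424, 1914285):
1914285 = 4·443424 + 140589
443424 = 3·140589 + 21657
140589 = 6·21657 + 10647
21657 = 2·10647 + 363
10647 = 29·363 + 120
363 = 3·120 + 3
120 = 40·3 + 0
gcd = 3, but 3 ∤ 1169047, so the congruence has no solution.

no solution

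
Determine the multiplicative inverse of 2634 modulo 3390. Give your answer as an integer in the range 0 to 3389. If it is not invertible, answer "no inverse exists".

Euclidean algorithm on 3390, 2634:
3390 = 1·2634 + 756
2634 = 3·756 + 366
756 = 2·366 + 24
366 = 15·24 + 6
24 = 4·6 + 0
The gcd is 6, not 1, hence no inverse exists.

no inverse exists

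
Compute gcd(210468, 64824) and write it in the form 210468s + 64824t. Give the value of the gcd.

Apply Euclid's algorithm to 210468 and 64824:
210468 = 3·64824 + 15996
64824 = 4·15996 + 840
15996 = 19·840 + 36
840 = 23·36 + 12
36 = 3·12 + 0
gcd(210468, 64824) = 12.
Express as a combination:
12 = 840 − 23·36
12 = −23·15996 + 438·840
12 = 438·64824 − 1775·15996
12 = −1775·210468 + 5763·64824
So 12 = (-1775)·210468 + (5763)·64824.

12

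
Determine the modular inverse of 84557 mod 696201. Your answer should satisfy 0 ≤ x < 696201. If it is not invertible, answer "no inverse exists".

Euclidean algorithm on 696201, 84557:
696201 = 8×84557 + 19745
84557 = 4×19745 + 5577
19745 = 3×5577 + 3014
5577 = 1×3014 + 2563
3014 = 1×2563 + 451
2563 = 5×451 + 308
451 = 1×308 + 143
308 = 2×143 + 22
143 = 6×22 + 11
22 = 2×11 + 0
gcd(84557, 696201) = 11 ≠ 1, so 84557 has no multiplicative inverse modulo 696201.

no inverse exists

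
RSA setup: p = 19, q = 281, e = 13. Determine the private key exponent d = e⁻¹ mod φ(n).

φ(n) = (p−1)(q−1) = 18·280 = 5040.
Need d with 13·d ≡ 1 (mod 5040). Apply the extended Euclidean algorithm:
5040 = 387·13 + 9
13 = 1·9 + 4
9 = 2·4 + 1
4 = 4·1 + 0
Back-substitute:
1 = 9 − 2·4
1 = −2·13 + 3·9
1 = 3·5040 − 1163·13
So 13·(-1163) ≡ 1 (mod 5040), hence d ≡ -1163 ≡ 3877 (mod 5040).

3877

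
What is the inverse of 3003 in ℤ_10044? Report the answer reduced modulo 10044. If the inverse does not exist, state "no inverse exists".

no inverse exists

Euclidean algorithm on 10044, 3003:
10044 = 3×3003 + 1035
3003 = 2×1035 + 933
1035 = 1×933 + 102
933 = 9×102 + 15
102 = 6×15 + 12
15 = 1×12 + 3
12 = 4×3 + 0
gcd(3003, 10044) = 3 ≠ 1, so 3003 has no multiplicative inverse modulo 10044.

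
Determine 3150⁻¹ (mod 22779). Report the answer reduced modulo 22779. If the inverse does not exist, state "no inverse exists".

Compute gcd(3150, 22779):
22779 = 7·3150 + 729
3150 = 4·729 + 234
729 = 3·234 + 27
234 = 8·27 + 18
27 = 1·18 + 9
18 = 2·9 + 0
Since gcd = 9 > 1, 3150 is not a unit mod 22779.

no inverse exists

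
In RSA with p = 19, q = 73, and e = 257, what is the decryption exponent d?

353

φ(n) = (p−1)(q−1) = 18·72 = 1296.
Need d with 257·d ≡ 1 (mod 1296). Apply the extended Euclidean algorithm:
1296 = 5·257 + 11
257 = 23·11 + 4
11 = 2·4 + 3
4 = 1·3 + 1
3 = 3·1 + 0
Back-substitute:
1 = 4 − 3
1 = −11 + 3·4
1 = 3·257 − 70·11
1 = −70·1296 + 353·257
So 257·353 ≡ 1 (mod 1296), hence d = 353.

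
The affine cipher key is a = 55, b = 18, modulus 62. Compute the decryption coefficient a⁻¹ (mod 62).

53

gcd(62, 55) by repeated division:
62 = 1*55 + 7
55 = 7*7 + 6
7 = 1*6 + 1
6 = 6*1 + 0
The gcd is 1. Working backward:
1 = 7 − 6
1 = −55 + 8·7
1 = 8·62 − 9·55
So 55·(-9) ≡ 1 (mod 62), and -9 ≡ 53 (mod 62).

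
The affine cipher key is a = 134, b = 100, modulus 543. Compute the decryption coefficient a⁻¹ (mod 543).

Run Euclid on (543, 134):
543 = 4·134 + 7
134 = 19·7 + 1
7 = 7·1 + 0
gcd = 1, so the inverse exists. Back-substitute:
1 = 134 − 19·7
1 = −19·543 + 77·134
So 134·77 ≡ 1 (mod 543).

77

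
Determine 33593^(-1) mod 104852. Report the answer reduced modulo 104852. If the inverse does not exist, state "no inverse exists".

Apply the Euclidean algorithm to 104852 and 33593:
104852 = 3*33593 + 4073
33593 = 8*4073 + 1009
4073 = 4*1009 + 37
1009 = 27*37 + 10
37 = 3*10 + 7
10 = 1*7 + 3
7 = 2*3 + 1
3 = 3*1 + 0
Since gcd(33593, 104852) = 1, back-substitute to write 1 as a combination:
1 = 7 − 2·3
1 = −2·10 + 3·7
1 = 3·37 − 11·10
1 = −11·1009 + 300·37
1 = 300·4073 − 1211·1009
1 = −1211·33593 + 9988·4073
1 = 9988·104852 − 31175·33593
So 33593·(-31175) ≡ 1 (mod 104852), and -31175 ≡ 73677 (mod 104852).

73677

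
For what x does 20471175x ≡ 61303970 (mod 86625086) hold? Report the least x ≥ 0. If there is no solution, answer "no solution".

First find gcd(20471175, 86625086):
86625086 = 4·20471175 + 4740386
20471175 = 4·4740386 + 1509631
4740386 = 3·1509631 + 211493
1509631 = 7·211493 + 29180
211493 = 7·29180 + 7233
29180 = 4·7233 + 248
7233 = 29·248 + 41
248 = 6·41 + 2
41 = 20·2 + 1
2 = 2·1 + 0
gcd = 1, so a unique solution mod 86625086 exists.
Back-substitute for the Bézout coefficients:
1 = 41 − 20·2
1 = −20·248 + 121·41
1 = 121·7233 − 3529·248
1 = −3529·29180 + 14237·7233
1 = 14237·211493 − 103188·29180
1 = −103188·1509631 + 736553·211493
1 = 736553·4740386 − 2312847·1509631
1 = −2312847·20471175 + 9987941·4740386
1 = 9987941·86625086 − 42264611·20471175
So 20471175·(-42264611) ≡ 1 (mod 86625086), giving 20471175⁻¹ ≡ 44360475.
x ≡ 20471175⁻¹·61303970 ≡ 44360475·61303970 ≡ 15361236 (mod 86625086).

15361236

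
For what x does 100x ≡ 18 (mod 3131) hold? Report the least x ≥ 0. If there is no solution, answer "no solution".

First find gcd(100, 3131):
3131 = 31×100 + 31
100 = 3×31 + 7
31 = 4×7 + 3
7 = 2×3 + 1
3 = 3×1 + 0
gcd = 1, so a unique solution mod 3131 exists.
Back-substitute for the Bézout coefficients:
1 = 7 − 2·3
1 = −2·31 + 9·7
1 = 9·100 − 29·31
1 = −29·3131 + 908·100
So 100·(908) ≡ 1 (mod 3131), giving 100⁻¹ ≡ 908.
x ≡ 100⁻¹·18 ≡ 908·18 ≡ 689 (mod 3131).

689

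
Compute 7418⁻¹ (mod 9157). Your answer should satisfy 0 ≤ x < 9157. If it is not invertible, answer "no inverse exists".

7393

gcd(9157, 7418) by repeated division:
9157 = 1*7418 + 1739
7418 = 4*1739 + 462
1739 = 3*462 + 353
462 = 1*353 + 109
353 = 3*109 + 26
109 = 4*26 + 5
26 = 5*5 + 1
5 = 5*1 + 0
The gcd is 1. Working backward:
1 = 26 − 5·5
1 = −5·109 + 21·26
1 = 21·353 − 68·109
1 = −68·462 + 89·353
1 = 89·1739 − 335·462
1 = −335·7418 + 1429·1739
1 = 1429·9157 − 1764·7418
So 7418·(-1764) ≡ 1 (mod 9157), and -1764 ≡ 7393 (mod 9157).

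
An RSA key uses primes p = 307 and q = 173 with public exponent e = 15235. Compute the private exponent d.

φ(n) = (p−1)(q−1) = 306·172 = 52632.
Need d with 15235·d ≡ 1 (mod 52632). Apply the extended Euclidean algorithm:
52632 = 3*15235 + 6927
15235 = 2*6927 + 1381
6927 = 5*1381 + 22
1381 = 62*22 + 17
22 = 1*17 + 5
17 = 3*5 + 2
5 = 2*2 + 1
2 = 2*1 + 0
Back-substitute:
1 = 5 − 2·2
1 = −2·17 + 7·5
1 = 7·22 − 9·17
1 = −9·1381 + 565·22
1 = 565·6927 − 2834·1381
1 = −2834·15235 + 6233·6927
1 = 6233·52632 − 21533·15235
So 15235·(-21533) ≡ 1 (mod 52632), hence d ≡ -21533 ≡ 31099 (mod 52632).

31099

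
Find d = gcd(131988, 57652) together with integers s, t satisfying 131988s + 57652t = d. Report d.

Apply Euclid's algorithm to 131988 and 57652:
131988 = 2×57652 + 16684
57652 = 3×16684 + 7600
16684 = 2×7600 + 1484
7600 = 5×1484 + 180
1484 = 8×180 + 44
180 = 4×44 + 4
44 = 11×4 + 0
gcd(131988, 57652) = 4.
Working backward:
4 = 180 − 4·44
4 = −4·1484 + 33·180
4 = 33·7600 − 169·1484
4 = −169·16684 + 371·7600
4 = 371·57652 − 1282·16684
4 = −1282·131988 + 2935·57652
So 4 = (-1282)·131988 + (2935)·57652.

4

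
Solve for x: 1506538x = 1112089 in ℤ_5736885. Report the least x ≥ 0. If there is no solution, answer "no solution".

212818

First find gcd(1506538, 5736885):
5736885 = 3·1506538 + 1217271
1506538 = 1·1217271 + 289267
1217271 = 4·289267 + 60203
289267 = 4·60203 + 48455
60203 = 1·48455 + 11748
48455 = 4·11748 + 1463
11748 = 8·1463 + 44
1463 = 33·44 + 11
44 = 4·11 + 0
gcd = 11 and 11 | 1112089, so solutions exist. Divide through by 11: 136958x ≡ 101099 (mod 521535).
Now find 136958⁻¹ mod 521535:
521535 = 3·136958 + 110661
136958 = 1·110661 + 26297
110661 = 4·26297 + 5473
26297 = 4·5473 + 4405
5473 = 1·4405 + 1068
4405 = 4·1068 + 133
1068 = 8·133 + 4
133 = 33·4 + 1
4 = 4·1 + 0
Back-substitute:
1 = 133 − 33·4
1 = −33·1068 + 265·133
1 = 265·4405 − 1093·1068
1 = −1093·5473 + 1358·4405
1 = 1358·26297 − 6525·5473
1 = −6525·110661 + 27458·26297
1 = 27458·136958 − 33983·110661
1 = −33983·521535 + 129407·136958
So 136958⁻¹ ≡ 129407 (mod 521535).
Then x ≡ 129407·101099 ≡ 212818 (mod 521535); the smallest non-negative solution is x = 212818.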